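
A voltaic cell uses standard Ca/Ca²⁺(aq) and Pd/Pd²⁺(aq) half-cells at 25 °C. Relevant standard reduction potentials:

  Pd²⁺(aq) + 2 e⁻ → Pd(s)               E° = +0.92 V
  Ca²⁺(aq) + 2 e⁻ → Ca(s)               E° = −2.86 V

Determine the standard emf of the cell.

The Pd²⁺/Pd couple has the higher E°, so Pd ion is reduced (cathode) and Ca is oxidized (anode).
E°cell = E°(cathode) − E°(anode) = +0.92 − (−2.86) = +3.78 V.

+3.78 V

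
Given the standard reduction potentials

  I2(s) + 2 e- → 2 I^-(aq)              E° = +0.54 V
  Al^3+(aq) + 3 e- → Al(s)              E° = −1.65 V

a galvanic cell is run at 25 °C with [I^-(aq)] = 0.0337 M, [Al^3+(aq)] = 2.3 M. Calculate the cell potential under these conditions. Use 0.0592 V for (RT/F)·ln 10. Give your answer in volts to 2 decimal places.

The I₂/I⁻ couple has the more positive E°, so it is the cathode; Al³⁺/Al is the anode.
E°cell = E°cat − E°an = +0.54 − (−1.65) = +2.19 V; n = 6.
The balanced reaction is 3 I2(s) + 2 Al(s) → 6 I^-(aq) + 2 Al^3+(aq), so Q = [I^-(aq)]^6·[Al^3+(aq)]^2 = 7.75×10^−9 and log Q = −8.111.
E = E° − (0.0592/n)·log Q = +2.19 − (0.0592/6)(−8.111) = +2.27 V.

+2.27 V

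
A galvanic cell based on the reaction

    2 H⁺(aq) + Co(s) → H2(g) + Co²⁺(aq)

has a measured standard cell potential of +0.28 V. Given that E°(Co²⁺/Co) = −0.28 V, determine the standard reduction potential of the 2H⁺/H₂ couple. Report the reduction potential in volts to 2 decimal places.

In the reaction as written the 2H⁺/H₂ couple is reduced (cathode) and Co²⁺/Co is oxidized (anode), so E°cell = E°(2H⁺/H₂) − E°(Co²⁺/Co).
E°(2H⁺/H₂) = E°cell + E°(anode) = +0.28 + (−0.28) = +0.00 V.

+0.00 V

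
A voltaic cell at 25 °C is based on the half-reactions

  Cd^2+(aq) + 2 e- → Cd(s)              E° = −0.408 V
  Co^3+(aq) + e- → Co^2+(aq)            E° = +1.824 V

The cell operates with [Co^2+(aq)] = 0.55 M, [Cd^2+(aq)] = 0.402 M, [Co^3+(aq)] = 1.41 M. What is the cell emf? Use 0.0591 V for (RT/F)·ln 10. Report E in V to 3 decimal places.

The Co³⁺/Co²⁺ couple has the more positive E°, so it is the cathode; Cd²⁺/Cd is the anode.
E°cell = E°cat − E°an = +1.824 − (−0.408) = +2.232 V; n = 2.
For the overall reaction 2 Co^3+(aq) + Cd(s) → 2 Co^2+(aq) + Cd^2+(aq), Q = ([Co^2+(aq)]^2·[Cd^2+(aq)]) / [Co^3+(aq)]^2 = 0.0612, giving log Q = −1.213.
E = E° − (0.0591/n)·log Q = +2.232 − (0.0591/2)(−1.213) = +2.268 V.

+2.268 V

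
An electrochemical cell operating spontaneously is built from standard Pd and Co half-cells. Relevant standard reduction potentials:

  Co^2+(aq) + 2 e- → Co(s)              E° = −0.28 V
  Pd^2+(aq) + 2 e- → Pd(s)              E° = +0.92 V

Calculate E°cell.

+1.20 V

Of the two couples in this cell, the one with the more positive reduction potential is reduced at the cathode: here that is Pd²⁺/Pd (+0.92 V); Co²⁺/Co (−0.28 V) is the anode.
E°cell = E°(cathode) − E°(anode) = +0.92 − (−0.28) = +1.20 V.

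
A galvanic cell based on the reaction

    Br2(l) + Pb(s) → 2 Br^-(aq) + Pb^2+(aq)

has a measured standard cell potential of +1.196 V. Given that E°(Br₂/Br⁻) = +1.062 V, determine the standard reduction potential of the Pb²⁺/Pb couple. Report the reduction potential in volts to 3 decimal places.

−0.134 V

In the reaction as written the Br₂/Br⁻ couple is reduced (cathode) and Pb²⁺/Pb is oxidized (anode), so E°cell = E°(Br₂/Br⁻) − E°(Pb²⁺/Pb).
E°(Pb²⁺/Pb) = E°(cathode) − E°cell = +1.062 − (+1.196) = −0.134 V.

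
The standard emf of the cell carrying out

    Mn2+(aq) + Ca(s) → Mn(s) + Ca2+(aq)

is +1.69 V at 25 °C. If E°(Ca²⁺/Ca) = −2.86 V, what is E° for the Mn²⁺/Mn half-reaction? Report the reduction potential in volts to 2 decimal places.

In the reaction as written the Mn²⁺/Mn couple is reduced (cathode) and Ca²⁺/Ca is oxidized (anode), so E°cell = E°(Mn²⁺/Mn) − E°(Ca²⁺/Ca).
E°(Mn²⁺/Mn) = E°cell + E°(anode) = +1.69 + (−2.86) = −1.17 V.

−1.17 V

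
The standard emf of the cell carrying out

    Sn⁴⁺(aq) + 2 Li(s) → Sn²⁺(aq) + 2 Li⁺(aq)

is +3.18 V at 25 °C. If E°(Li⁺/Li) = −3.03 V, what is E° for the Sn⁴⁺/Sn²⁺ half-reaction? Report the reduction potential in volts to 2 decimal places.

In the reaction as written the Sn⁴⁺/Sn²⁺ couple is reduced (cathode) and Li⁺/Li is oxidized (anode), so E°cell = E°(Sn⁴⁺/Sn²⁺) − E°(Li⁺/Li).
E°(Sn⁴⁺/Sn²⁺) = E°cell + E°(anode) = +3.18 + (−3.03) = +0.15 V.

+0.15 V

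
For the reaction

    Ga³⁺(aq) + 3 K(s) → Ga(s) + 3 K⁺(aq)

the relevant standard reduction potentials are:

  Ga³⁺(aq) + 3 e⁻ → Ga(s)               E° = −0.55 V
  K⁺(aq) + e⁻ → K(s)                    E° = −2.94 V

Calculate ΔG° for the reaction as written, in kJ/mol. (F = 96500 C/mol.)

−692 kJ/mol

In the reaction as written Ga³⁺(aq) is reduced, so the Ga³⁺/Ga couple is the cathode and K⁺/K is the anode.
E°cell = −0.55 − (−2.94) = +2.39 V; balancing electrons gives n = 3.
ΔG° = −nFE°cell = −(3)(96500)(+2.39) J/mol = −692 kJ/mol.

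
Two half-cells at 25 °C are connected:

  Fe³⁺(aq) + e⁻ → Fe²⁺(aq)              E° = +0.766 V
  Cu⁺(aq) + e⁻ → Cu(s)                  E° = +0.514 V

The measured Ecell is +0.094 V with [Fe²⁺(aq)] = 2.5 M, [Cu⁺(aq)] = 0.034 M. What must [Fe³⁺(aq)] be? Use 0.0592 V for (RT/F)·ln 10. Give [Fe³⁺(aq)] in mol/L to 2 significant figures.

0.00018 M

With Fe³⁺/Fe²⁺ at the cathode and Cu⁺/Cu at the anode, E°cell = +0.766 − (+0.514) = +0.252 V (n = 1).
Rearranging E = E° − (0.0592/n)·log Q gives log Q = 1(+0.252 − (+0.094))/0.0592 = 2.669.
Balancing electrons gives Fe³⁺(aq) + Cu(s) → Fe²⁺(aq) + Cu⁺(aq); thus Q = ([Fe²⁺(aq)]·[Cu⁺(aq)]) / [Fe³⁺(aq)].
Isolating [Fe³⁺(aq)] in Q = 10^{2.669} yields log [Fe³⁺(aq)] = −3.740, i.e. 0.00018 M.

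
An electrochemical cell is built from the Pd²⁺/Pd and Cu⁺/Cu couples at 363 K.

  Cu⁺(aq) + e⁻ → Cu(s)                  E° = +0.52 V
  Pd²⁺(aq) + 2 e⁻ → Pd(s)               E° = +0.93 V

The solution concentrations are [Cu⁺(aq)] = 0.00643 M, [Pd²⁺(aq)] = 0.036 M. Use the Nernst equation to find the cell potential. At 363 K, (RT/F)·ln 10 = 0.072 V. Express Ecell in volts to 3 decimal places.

+0.516 V

Pd²⁺/Pd is reduced (cathode, E° = +0.93 V) and Cu⁺/Cu is oxidized (anode).
E°cell = +0.93 − (+0.52) = +0.41 V, with n = 2 electrons transferred.
The balanced reaction is Pd²⁺(aq) + 2 Cu(s) → Pd(s) + 2 Cu⁺(aq), so Q = [Cu⁺(aq)]^2 / [Pd²⁺(aq)] = 0.00115 and log Q = −2.940.
Applying E = E° − (RT ln10/nF)·log Q gives +0.41 − (0.072/2)(−2.940) = +0.516 V.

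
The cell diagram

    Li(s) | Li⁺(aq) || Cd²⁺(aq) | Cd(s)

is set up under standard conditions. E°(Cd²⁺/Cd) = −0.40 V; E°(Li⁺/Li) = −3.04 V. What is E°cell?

By convention the left-hand electrode in cell notation is the anode (oxidation) and the right-hand electrode is the cathode (reduction).
E°cell = E°(right) − E°(left) = −0.40 − (−3.04) = +2.64 V.

+2.64 V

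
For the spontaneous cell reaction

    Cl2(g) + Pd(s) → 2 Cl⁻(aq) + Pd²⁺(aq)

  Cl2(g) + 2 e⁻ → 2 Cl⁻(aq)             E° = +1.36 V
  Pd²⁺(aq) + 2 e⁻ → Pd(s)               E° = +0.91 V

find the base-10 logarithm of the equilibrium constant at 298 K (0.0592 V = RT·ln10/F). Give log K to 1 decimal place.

log K = 15.2

The Cl₂/Cl⁻ couple is reduced (cathode); E°cell = +1.36 − (+0.91) = +0.45 V with n = 2.
At equilibrium E = 0, so log K = nE°cell / 0.0592 = (2)(+0.45) / 0.0592 = 15.2.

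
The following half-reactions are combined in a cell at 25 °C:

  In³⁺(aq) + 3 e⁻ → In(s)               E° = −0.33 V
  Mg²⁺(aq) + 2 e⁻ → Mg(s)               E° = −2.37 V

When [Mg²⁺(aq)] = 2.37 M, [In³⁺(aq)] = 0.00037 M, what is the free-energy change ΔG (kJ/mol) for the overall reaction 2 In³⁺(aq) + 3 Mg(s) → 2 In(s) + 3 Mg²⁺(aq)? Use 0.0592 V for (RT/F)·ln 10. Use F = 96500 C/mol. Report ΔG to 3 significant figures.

−1140 kJ/mol

The standard cell potential is −0.33 − (−2.37) = +2.04 V, with n = 6 electrons in the balanced equation.
The reaction quotient is [Mg²⁺(aq)]^3 / [In³⁺(aq)]^2 = 9.72×10^7; by Nernst, E = +2.04 − (0.0592/6)(7.988) = +1.9612 V.
ΔG = −nFE = −(6)(96500)(+1.9612) J/mol = −1140 kJ/mol.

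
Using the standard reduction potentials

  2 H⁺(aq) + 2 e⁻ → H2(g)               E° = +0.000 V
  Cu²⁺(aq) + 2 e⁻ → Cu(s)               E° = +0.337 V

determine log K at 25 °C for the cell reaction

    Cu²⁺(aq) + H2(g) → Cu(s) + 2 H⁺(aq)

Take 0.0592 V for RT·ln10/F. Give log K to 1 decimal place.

The Cu²⁺/Cu couple is reduced (cathode); E°cell = +0.337 − (+0.000) = +0.337 V with n = 2.
At equilibrium E = 0, so log K = nE°cell / 0.0592 = (2)(+0.337) / 0.0592 = 11.4.

log K = 11.4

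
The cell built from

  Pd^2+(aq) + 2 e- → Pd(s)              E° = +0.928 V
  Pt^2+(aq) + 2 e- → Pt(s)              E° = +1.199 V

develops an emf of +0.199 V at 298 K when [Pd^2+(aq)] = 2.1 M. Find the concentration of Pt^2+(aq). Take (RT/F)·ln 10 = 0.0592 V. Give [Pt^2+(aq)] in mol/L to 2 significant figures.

With Pt²⁺/Pt at the cathode and Pd²⁺/Pd at the anode, E°cell = +1.199 − (+0.928) = +0.271 V (n = 2).
From the Nernst equation, log Q = n(E° − E)/0.0592 = 2·(+0.271 − (+0.199))/0.0592 = 2.432.
The balanced reaction is Pt^2+(aq) + Pd(s) → Pt(s) + Pd^2+(aq), so Q = [Pd^2+(aq)] / [Pt^2+(aq)].
Isolating [Pt^2+(aq)] in Q = 10^{2.432} yields log [Pt^2+(aq)] = −2.110, i.e. 0.0078 M.

0.0078 M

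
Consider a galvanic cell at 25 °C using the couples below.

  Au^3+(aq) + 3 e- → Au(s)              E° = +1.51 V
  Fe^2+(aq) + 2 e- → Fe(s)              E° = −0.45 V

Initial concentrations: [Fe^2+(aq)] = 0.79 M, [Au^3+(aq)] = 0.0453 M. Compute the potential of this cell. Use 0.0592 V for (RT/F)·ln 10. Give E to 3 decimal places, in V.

Au³⁺/Au is reduced (cathode, E° = +1.51 V) and Fe²⁺/Fe is oxidized (anode).
E°cell = +1.51 − (−0.45) = +1.96 V, with n = 6 electrons transferred.
Balancing gives 2 Au^3+(aq) + 3 Fe(s) → 2 Au(s) + 3 Fe^2+(aq); hence Q = [Fe^2+(aq)]^3 / [Au^3+(aq)]^2 = 240 (log Q = 2.381).
Applying E = E° − (RT ln10/nF)·log Q gives +1.96 − (0.0592/6)(2.381) = +1.937 V.

+1.937 V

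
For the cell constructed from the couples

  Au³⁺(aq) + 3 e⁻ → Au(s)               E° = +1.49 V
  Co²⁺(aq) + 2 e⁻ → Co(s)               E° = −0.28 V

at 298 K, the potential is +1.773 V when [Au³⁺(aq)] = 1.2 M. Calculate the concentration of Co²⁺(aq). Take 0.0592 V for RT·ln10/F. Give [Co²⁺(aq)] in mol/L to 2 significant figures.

Au³⁺/Au is the cathode (higher E°); E°cell = +1.49 − (−0.28) = +1.77 V with n = 6.
From the Nernst equation, log Q = n(E° − E)/0.0592 = 6·(+1.77 − (+1.773))/0.0592 = −0.304.
For 2 Au³⁺(aq) + 3 Co(s) → 2 Au(s) + 3 Co²⁺(aq), the reaction quotient is Q = [Co²⁺(aq)]^3 / [Au³⁺(aq)]^2.
Solving for the unknown gives log [Co²⁺(aq)] = −0.049, so [Co²⁺(aq)] ≈ 0.89 M.

0.89 M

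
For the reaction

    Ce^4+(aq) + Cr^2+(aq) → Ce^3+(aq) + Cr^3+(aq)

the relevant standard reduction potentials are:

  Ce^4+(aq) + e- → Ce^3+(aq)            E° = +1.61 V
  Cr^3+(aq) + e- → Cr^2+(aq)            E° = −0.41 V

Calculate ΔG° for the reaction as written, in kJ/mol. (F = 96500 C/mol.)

−195 kJ/mol

In the reaction as written Ce^4+(aq) is reduced, so the Ce⁴⁺/Ce³⁺ couple is the cathode and Cr³⁺/Cr²⁺ is the anode.
E°cell = +1.61 − (−0.41) = +2.02 V; balancing electrons gives n = 1.
ΔG° = −nFE°cell = −(1)(96500)(+2.02) J/mol = −195 kJ/mol.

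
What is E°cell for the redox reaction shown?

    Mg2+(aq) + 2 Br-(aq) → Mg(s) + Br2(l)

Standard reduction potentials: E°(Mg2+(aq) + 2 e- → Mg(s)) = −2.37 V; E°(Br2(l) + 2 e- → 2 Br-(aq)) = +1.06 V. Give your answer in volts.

Mg2+(aq) gains electrons, so the Mg²⁺/Mg couple is the cathode; the Br₂/Br⁻ couple is the anode.
E°cell = E°(cathode) − E°(anode) = −2.37 − (+1.06) = −3.43 V.
The negative E°cell means the reaction is non-spontaneous in the direction written.

−3.43 V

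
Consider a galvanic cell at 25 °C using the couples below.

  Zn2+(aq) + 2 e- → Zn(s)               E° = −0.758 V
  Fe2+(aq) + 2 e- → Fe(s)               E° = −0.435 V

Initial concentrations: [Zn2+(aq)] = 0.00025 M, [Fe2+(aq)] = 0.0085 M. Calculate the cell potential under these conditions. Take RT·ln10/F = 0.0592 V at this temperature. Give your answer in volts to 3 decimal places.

+0.368 V

The Fe²⁺/Fe couple has the more positive E°, so it is the cathode; Zn²⁺/Zn is the anode.
The standard potential is −0.435 − (−0.758) = +0.323 V and the balanced reaction transfers n = 2 electrons.
Balancing gives Fe2+(aq) + Zn(s) → Fe(s) + Zn2+(aq); hence Q = [Zn2+(aq)] / [Fe2+(aq)] = 0.0294 (log Q = −1.531).
By the Nernst equation, E = +0.323 − (0.0592/2)·(−1.531) = +0.368 V.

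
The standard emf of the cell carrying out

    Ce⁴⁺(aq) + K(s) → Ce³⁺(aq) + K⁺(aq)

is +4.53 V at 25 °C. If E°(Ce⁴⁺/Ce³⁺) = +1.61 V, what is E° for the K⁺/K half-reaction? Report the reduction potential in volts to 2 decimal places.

In the reaction as written the Ce⁴⁺/Ce³⁺ couple is reduced (cathode) and K⁺/K is oxidized (anode), so E°cell = E°(Ce⁴⁺/Ce³⁺) − E°(K⁺/K).
E°(K⁺/K) = E°(cathode) − E°cell = +1.61 − (+4.53) = −2.92 V.

−2.92 V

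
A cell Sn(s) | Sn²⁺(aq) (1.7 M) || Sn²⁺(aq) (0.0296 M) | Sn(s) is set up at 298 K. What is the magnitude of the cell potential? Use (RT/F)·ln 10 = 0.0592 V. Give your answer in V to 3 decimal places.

0.052 V

For a concentration cell E°cell = 0, since both electrodes use the same couple.
The compartment with the higher Sn²⁺(aq) concentration (1.7 M) acts as the cathode; ions are reduced there and produced at the dilute (0.0296 M) anode.
With n = 2, Ecell = −(0.0592/2)·log([dilute]/[conc]) = −(0.0592/2)·log(0.0296/1.7) = +0.052 V.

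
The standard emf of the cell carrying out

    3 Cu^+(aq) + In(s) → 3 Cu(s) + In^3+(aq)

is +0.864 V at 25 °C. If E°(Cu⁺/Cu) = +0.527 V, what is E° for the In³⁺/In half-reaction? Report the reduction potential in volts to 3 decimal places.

In the reaction as written the Cu⁺/Cu couple is reduced (cathode) and In³⁺/In is oxidized (anode), so E°cell = E°(Cu⁺/Cu) − E°(In³⁺/In).
E°(In³⁺/In) = E°(cathode) − E°cell = +0.527 − (+0.864) = −0.337 V.

−0.337 V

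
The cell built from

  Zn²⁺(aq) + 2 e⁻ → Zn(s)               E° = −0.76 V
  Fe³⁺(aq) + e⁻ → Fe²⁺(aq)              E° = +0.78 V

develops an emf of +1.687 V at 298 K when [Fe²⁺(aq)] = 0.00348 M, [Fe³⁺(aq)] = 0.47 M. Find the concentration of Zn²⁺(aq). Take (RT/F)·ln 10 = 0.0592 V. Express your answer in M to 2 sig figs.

The Fe³⁺/Fe²⁺ couple has the larger reduction potential, so it is the cathode: E°cell = +0.78 − (−0.76) = +1.54 V and n = 2.
Since E = E° − (0.0592/n)·log Q, log Q = n(E° − E)/0.0592 = −4.966.
The balanced reaction is 2 Fe³⁺(aq) + Zn(s) → 2 Fe²⁺(aq) + Zn²⁺(aq), so Q = ([Fe²⁺(aq)]^2·[Zn²⁺(aq)]) / [Fe³⁺(aq)]^2.
Substituting the known concentrations and solving, log [Zn²⁺(aq)] = −0.705 and [Zn²⁺(aq)] = 0.20 M.

0.20 M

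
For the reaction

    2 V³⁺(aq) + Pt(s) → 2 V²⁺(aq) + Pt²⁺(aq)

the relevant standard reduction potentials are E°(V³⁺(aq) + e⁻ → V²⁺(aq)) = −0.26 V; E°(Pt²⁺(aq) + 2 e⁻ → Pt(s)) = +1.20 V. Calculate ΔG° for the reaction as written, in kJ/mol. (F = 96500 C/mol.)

+282 kJ/mol

In the reaction as written V³⁺(aq) is reduced, so the V³⁺/V²⁺ couple is the cathode and Pt²⁺/Pt is the anode.
E°cell = −0.26 − (+1.20) = −1.46 V; balancing electrons gives n = 2.
ΔG° = −nFE°cell = −(2)(96500)(−1.46) J/mol = +282 kJ/mol.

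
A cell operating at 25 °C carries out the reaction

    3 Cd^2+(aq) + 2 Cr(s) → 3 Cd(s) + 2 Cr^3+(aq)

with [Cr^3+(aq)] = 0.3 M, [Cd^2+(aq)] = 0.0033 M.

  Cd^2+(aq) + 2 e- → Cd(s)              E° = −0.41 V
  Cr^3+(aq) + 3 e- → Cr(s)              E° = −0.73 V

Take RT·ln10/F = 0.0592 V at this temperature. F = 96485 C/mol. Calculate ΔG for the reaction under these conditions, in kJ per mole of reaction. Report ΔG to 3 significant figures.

E°cell = −0.41 − (−0.73) = +0.32 V; the balanced reaction transfers n = 6 electrons.
The reaction quotient is [Cr^3+(aq)]^2 / [Cd^2+(aq)]^3 = 2.5×10^6; by Nernst, E = +0.32 − (0.0592/6)(6.399) = +0.2569 V.
Then ΔG = −nFE = −6 × 96485 × +0.2569 J/mol = −149 kJ/mol.

−149 kJ/mol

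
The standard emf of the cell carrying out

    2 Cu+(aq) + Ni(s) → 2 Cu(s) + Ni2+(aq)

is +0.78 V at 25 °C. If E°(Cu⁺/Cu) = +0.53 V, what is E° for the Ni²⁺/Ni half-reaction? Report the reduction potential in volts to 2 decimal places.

In the reaction as written the Cu⁺/Cu couple is reduced (cathode) and Ni²⁺/Ni is oxidized (anode), so E°cell = E°(Cu⁺/Cu) − E°(Ni²⁺/Ni).
E°(Ni²⁺/Ni) = E°(cathode) − E°cell = +0.53 − (+0.78) = −0.25 V.

−0.25 V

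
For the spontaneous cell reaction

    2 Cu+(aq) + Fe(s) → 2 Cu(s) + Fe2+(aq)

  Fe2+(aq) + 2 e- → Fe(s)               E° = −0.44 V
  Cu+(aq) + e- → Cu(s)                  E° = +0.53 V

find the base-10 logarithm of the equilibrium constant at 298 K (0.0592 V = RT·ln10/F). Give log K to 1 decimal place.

log K = 32.8

The Cu⁺/Cu couple is reduced (cathode); E°cell = +0.53 − (−0.44) = +0.97 V with n = 2.
At equilibrium E = 0, so log K = nE°cell / 0.0592 = (2)(+0.97) / 0.0592 = 32.8.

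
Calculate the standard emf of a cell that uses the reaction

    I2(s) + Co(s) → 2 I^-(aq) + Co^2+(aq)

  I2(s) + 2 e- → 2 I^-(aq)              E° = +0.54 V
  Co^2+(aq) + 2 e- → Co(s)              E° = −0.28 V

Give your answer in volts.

+0.82 V

In the reaction as written, I2(s) is reduced (cathode) and Co^2+(aq) is produced by oxidation at the anode.
E°cell = E°(cathode) − E°(anode) = +0.54 − (−0.28) = +0.82 V.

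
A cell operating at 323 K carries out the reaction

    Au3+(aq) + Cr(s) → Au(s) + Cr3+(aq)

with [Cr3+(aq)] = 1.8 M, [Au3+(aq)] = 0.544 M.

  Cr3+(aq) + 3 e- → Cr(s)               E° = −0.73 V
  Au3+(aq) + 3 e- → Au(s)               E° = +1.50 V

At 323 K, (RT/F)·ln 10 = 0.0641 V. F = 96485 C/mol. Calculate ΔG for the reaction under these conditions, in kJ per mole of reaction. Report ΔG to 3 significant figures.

−642 kJ/mol

With Au³⁺/Au reduced at the cathode, E°cell = +1.50 − (−0.73) = +2.23 V and n = 3.
Here Q = [Cr3+(aq)] / [Au3+(aq)] = 3.31 (log Q = 0.520), giving E = +2.23 − (0.0641/3)·(0.520) = +2.2189 V.
Then ΔG = −nFE = −3 × 96485 × +2.2189 J/mol = −642 kJ/mol.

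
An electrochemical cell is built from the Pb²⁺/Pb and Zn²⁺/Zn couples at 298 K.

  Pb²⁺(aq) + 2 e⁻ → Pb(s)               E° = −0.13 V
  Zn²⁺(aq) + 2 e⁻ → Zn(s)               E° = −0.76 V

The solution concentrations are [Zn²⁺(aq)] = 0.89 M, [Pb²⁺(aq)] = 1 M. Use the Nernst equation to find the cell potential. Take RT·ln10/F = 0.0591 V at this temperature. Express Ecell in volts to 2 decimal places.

+0.63 V

Pb²⁺/Pb is reduced (cathode, E° = −0.13 V) and Zn²⁺/Zn is oxidized (anode).
The standard potential is −0.13 − (−0.76) = +0.63 V and the balanced reaction transfers n = 2 electrons.
Balancing gives Pb²⁺(aq) + Zn(s) → Pb(s) + Zn²⁺(aq); hence Q = [Zn²⁺(aq)] / [Pb²⁺(aq)] = 0.89 (log Q = −0.051).
E = E° − (0.0591/n)·log Q = +0.63 − (0.0591/2)(−0.051) = +0.63 V.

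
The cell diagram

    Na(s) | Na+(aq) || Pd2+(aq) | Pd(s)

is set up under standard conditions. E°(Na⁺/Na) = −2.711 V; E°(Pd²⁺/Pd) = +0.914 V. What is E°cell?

By convention the left-hand electrode in cell notation is the anode (oxidation) and the right-hand electrode is the cathode (reduction).
E°cell = E°(right) − E°(left) = +0.914 − (−2.711) = +3.625 V.

+3.625 V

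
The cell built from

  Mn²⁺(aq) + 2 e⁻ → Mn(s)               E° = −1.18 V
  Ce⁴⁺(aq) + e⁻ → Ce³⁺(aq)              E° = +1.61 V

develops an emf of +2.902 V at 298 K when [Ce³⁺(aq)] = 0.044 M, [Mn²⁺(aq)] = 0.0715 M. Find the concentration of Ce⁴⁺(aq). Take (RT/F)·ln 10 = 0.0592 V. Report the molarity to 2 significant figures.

With Ce⁴⁺/Ce³⁺ at the cathode and Mn²⁺/Mn at the anode, E°cell = +1.61 − (−1.18) = +2.79 V (n = 2).
Rearranging E = E° − (0.0592/n)·log Q gives log Q = 2(+2.79 − (+2.902))/0.0592 = −3.784.
For 2 Ce⁴⁺(aq) + Mn(s) → 2 Ce³⁺(aq) + Mn²⁺(aq), the reaction quotient is Q = ([Ce³⁺(aq)]^2·[Mn²⁺(aq)]) / [Ce⁴⁺(aq)]^2.
Solving for the unknown gives log [Ce⁴⁺(aq)] = −0.037, so [Ce⁴⁺(aq)] ≈ 0.92 M.

0.92 M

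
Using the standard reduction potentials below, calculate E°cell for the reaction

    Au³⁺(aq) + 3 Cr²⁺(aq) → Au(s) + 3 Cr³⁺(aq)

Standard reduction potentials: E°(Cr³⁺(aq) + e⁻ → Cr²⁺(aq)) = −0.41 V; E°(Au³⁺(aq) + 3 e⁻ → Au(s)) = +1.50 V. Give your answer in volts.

In the reaction as written, Au³⁺(aq) is reduced (cathode) and Cr³⁺(aq) is produced by oxidation at the anode.
E°cell = E°(cathode) − E°(anode) = +1.50 − (−0.41) = +1.91 V.
The positive value indicates the reaction is spontaneous as written.

+1.91 V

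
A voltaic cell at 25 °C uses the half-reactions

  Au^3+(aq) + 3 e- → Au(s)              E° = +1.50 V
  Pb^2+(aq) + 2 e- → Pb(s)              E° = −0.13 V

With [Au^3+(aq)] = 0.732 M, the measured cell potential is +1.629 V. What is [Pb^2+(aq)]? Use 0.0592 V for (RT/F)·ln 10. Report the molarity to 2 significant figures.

With Au³⁺/Au at the cathode and Pb²⁺/Pb at the anode, E°cell = +1.50 − (−0.13) = +1.63 V (n = 6).
From the Nernst equation, log Q = n(E° − E)/0.0592 = 6·(+1.63 − (+1.629))/0.0592 = 0.101.
The balanced reaction is 2 Au^3+(aq) + 3 Pb(s) → 2 Au(s) + 3 Pb^2+(aq), so Q = [Pb^2+(aq)]^3 / [Au^3+(aq)]^2.
Isolating [Pb^2+(aq)] in Q = 10^{0.101} yields log [Pb^2+(aq)] = −0.057, i.e. 0.88 M.

0.88 M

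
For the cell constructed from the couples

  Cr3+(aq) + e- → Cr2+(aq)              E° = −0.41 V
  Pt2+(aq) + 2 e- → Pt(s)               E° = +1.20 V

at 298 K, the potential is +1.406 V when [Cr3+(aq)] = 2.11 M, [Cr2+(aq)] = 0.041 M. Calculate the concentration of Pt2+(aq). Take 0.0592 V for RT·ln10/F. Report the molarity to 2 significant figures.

With Pt²⁺/Pt at the cathode and Cr³⁺/Cr²⁺ at the anode, E°cell = +1.20 − (−0.41) = +1.61 V (n = 2).
From the Nernst equation, log Q = n(E° − E)/0.0592 = 2·(+1.61 − (+1.406))/0.0592 = 6.892.
The balanced reaction is Pt2+(aq) + 2 Cr2+(aq) → Pt(s) + 2 Cr3+(aq), so Q = [Cr3+(aq)]^2 / ([Pt2+(aq)]·[Cr2+(aq)]^2).
Isolating [Pt2+(aq)] in Q = 10^{6.892} yields log [Pt2+(aq)] = −3.469, i.e. 0.00034 M.

0.00034 M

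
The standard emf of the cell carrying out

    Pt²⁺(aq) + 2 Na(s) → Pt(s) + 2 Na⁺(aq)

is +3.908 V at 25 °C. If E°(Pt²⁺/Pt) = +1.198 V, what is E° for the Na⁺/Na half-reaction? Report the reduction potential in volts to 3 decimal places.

−2.710 V

In the reaction as written the Pt²⁺/Pt couple is reduced (cathode) and Na⁺/Na is oxidized (anode), so E°cell = E°(Pt²⁺/Pt) − E°(Na⁺/Na).
E°(Na⁺/Na) = E°(cathode) − E°cell = +1.198 − (+3.908) = −2.710 V.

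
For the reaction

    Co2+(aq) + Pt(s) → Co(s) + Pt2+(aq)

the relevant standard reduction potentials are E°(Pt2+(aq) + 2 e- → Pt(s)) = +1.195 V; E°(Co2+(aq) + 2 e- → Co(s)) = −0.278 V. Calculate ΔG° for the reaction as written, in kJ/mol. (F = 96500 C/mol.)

In the reaction as written Co2+(aq) is reduced, so the Co²⁺/Co couple is the cathode and Pt²⁺/Pt is the anode.
E°cell = −0.278 − (+1.195) = −1.473 V; balancing electrons gives n = 2.
ΔG° = −nFE°cell = −(2)(96500)(−1.473) J/mol = +284 kJ/mol.

+284 kJ/mol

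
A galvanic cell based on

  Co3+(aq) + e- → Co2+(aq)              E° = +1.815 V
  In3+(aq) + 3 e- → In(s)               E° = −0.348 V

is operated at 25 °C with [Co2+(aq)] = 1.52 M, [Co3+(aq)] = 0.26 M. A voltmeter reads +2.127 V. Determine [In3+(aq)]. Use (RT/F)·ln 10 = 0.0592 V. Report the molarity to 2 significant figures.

With Co³⁺/Co²⁺ at the cathode and In³⁺/In at the anode, E°cell = +1.815 − (−0.348) = +2.163 V (n = 3).
From the Nernst equation, log Q = n(E° − E)/0.0592 = 3·(+2.163 − (+2.127))/0.0592 = 1.824.
The balanced reaction is 3 Co3+(aq) + In(s) → 3 Co2+(aq) + In3+(aq), so Q = ([Co2+(aq)]^3·[In3+(aq)]) / [Co3+(aq)]^3.
Substituting the known concentrations and solving, log [In3+(aq)] = −0.477 and [In3+(aq)] = 0.33 M.

0.33 M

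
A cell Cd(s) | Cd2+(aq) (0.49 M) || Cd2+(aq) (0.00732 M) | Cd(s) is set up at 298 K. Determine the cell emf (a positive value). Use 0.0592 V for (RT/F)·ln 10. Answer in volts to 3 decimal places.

0.054 V

For a concentration cell E°cell = 0, since both electrodes use the same couple.
The compartment with the higher Cd2+(aq) concentration (0.49 M) acts as the cathode; ions are reduced there and produced at the dilute (0.00732 M) anode.
With n = 2, Ecell = −(0.0592/2)·log([dilute]/[conc]) = −(0.0592/2)·log(0.00732/0.49) = +0.054 V.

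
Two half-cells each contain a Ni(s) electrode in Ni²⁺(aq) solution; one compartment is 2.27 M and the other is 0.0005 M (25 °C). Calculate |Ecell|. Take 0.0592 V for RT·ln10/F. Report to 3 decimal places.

For a concentration cell E°cell = 0, since both electrodes use the same couple.
The compartment with the higher Ni²⁺(aq) concentration (2.27 M) acts as the cathode; ions are reduced there and produced at the dilute (0.0005 M) anode.
With n = 2, Ecell = −(0.0592/2)·log([dilute]/[conc]) = −(0.0592/2)·log(0.0005/2.27) = +0.108 V.

0.108 V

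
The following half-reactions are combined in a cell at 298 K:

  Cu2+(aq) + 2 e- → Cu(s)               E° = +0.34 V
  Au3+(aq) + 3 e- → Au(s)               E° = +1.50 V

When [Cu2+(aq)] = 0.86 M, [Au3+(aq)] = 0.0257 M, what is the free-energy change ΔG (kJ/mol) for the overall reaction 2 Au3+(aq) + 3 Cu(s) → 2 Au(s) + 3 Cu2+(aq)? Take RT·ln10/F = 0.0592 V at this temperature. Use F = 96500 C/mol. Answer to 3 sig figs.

−655 kJ/mol

The standard cell potential is +1.50 − (+0.34) = +1.16 V, with n = 6 electrons in the balanced equation.
Q = [Cu2+(aq)]^3 / [Au3+(aq)]^2 = 963, so log Q = 2.984 and E = +1.16 − (0.0592/6)(2.984) = +1.1306 V.
Finally ΔG = −nFE = −(6)(96500 C/mol)(+1.1306 V) = −655 kJ/mol.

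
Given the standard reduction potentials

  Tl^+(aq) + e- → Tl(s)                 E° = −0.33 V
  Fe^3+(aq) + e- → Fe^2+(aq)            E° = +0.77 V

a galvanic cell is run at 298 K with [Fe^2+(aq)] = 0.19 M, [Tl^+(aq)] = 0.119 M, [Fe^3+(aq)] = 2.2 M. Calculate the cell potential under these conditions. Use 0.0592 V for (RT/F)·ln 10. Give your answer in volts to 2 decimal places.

Fe³⁺/Fe²⁺ is reduced (cathode, E° = +0.77 V) and Tl⁺/Tl is oxidized (anode).
E°cell = E°cat − E°an = +0.77 − (−0.33) = +1.10 V; n = 1.
Balancing gives Fe^3+(aq) + Tl(s) → Fe^2+(aq) + Tl^+(aq); hence Q = ([Fe^2+(aq)]·[Tl^+(aq)]) / [Fe^3+(aq)] = 0.0103 (log Q = −1.988).
E = E° − (0.0592/n)·log Q = +1.10 − (0.0592/1)(−1.988) = +1.22 V.

+1.22 V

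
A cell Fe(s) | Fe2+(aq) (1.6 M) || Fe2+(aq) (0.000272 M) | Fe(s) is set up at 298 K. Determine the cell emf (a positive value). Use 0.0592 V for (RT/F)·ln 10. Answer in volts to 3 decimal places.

For a concentration cell E°cell = 0, since both electrodes use the same couple.
The compartment with the higher Fe2+(aq) concentration (1.6 M) acts as the cathode; ions are reduced there and produced at the dilute (0.000272 M) anode.
With n = 2, Ecell = −(0.0592/2)·log([dilute]/[conc]) = −(0.0592/2)·log(0.000272/1.6) = +0.112 V.

0.112 V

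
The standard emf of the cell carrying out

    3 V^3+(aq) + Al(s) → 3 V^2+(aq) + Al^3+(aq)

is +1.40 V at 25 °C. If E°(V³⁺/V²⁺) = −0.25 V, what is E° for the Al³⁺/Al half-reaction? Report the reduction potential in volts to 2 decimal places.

−1.65 V

In the reaction as written the V³⁺/V²⁺ couple is reduced (cathode) and Al³⁺/Al is oxidized (anode), so E°cell = E°(V³⁺/V²⁺) − E°(Al³⁺/Al).
E°(Al³⁺/Al) = E°(cathode) − E°cell = −0.25 − (+1.40) = −1.65 V.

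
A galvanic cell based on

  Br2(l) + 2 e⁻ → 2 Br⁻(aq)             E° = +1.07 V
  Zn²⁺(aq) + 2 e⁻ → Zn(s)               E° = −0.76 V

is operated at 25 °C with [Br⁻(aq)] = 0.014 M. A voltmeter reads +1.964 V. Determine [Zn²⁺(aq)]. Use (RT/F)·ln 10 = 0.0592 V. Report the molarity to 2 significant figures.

With Br₂/Br⁻ at the cathode and Zn²⁺/Zn at the anode, E°cell = +1.07 − (−0.76) = +1.83 V (n = 2).
Since E = E° − (0.0592/n)·log Q, log Q = n(E° − E)/0.0592 = −4.527.
For Br2(l) + Zn(s) → 2 Br⁻(aq) + Zn²⁺(aq), the reaction quotient is Q = [Br⁻(aq)]^2·[Zn²⁺(aq)].
Solving for the unknown gives log [Zn²⁺(aq)] = −0.819, so [Zn²⁺(aq)] ≈ 0.15 M.

0.15 M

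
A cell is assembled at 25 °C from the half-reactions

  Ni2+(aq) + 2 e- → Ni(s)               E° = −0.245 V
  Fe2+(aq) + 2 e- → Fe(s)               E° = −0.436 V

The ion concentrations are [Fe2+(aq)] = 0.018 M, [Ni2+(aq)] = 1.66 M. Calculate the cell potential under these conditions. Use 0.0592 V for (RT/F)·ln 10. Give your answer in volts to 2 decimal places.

+0.25 V

Since E°(Ni²⁺/Ni) > E°(Fe²⁺/Fe), Ni²⁺/Ni serves as the cathode.
E°cell = E°cat − E°an = −0.245 − (−0.436) = +0.191 V; n = 2.
Balancing gives Ni2+(aq) + Fe(s) → Ni(s) + Fe2+(aq); hence Q = [Fe2+(aq)] / [Ni2+(aq)] = 0.0108 (log Q = −1.965).
By the Nernst equation, E = +0.191 − (0.0592/2)·(−1.965) = +0.25 V.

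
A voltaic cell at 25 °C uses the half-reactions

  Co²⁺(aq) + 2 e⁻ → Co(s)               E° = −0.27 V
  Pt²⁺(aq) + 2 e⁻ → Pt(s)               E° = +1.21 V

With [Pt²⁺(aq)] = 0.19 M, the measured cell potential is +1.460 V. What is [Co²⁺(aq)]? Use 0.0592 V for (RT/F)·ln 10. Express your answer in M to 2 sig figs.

0.90 M

The Pt²⁺/Pt couple has the larger reduction potential, so it is the cathode: E°cell = +1.21 − (−0.27) = +1.48 V and n = 2.
From the Nernst equation, log Q = n(E° − E)/0.0592 = 2·(+1.48 − (+1.460))/0.0592 = 0.676.
The balanced reaction is Pt²⁺(aq) + Co(s) → Pt(s) + Co²⁺(aq), so Q = [Co²⁺(aq)] / [Pt²⁺(aq)].
Isolating [Co²⁺(aq)] in Q = 10^{0.676} yields log [Co²⁺(aq)] = −0.045, i.e. 0.90 M.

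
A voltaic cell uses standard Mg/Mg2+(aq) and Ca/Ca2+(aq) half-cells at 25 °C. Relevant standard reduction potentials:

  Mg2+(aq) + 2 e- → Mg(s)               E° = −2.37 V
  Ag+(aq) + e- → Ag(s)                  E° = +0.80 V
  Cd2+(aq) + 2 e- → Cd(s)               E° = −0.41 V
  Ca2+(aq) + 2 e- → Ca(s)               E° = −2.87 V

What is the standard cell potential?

Of the two couples in this cell, the one with the more positive reduction potential is reduced at the cathode: here that is Mg²⁺/Mg (−2.37 V); Ca²⁺/Ca (−2.87 V) is the anode.
E°cell = E°(cathode) − E°(anode) = −2.37 − (−2.87) = +0.50 V.

+0.50 V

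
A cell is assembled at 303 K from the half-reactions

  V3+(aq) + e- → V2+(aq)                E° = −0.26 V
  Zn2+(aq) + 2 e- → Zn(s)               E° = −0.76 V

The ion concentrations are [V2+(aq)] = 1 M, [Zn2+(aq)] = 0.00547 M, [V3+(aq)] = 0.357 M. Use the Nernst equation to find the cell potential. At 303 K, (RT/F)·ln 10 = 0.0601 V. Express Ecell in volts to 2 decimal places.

V³⁺/V²⁺ is reduced (cathode, E° = −0.26 V) and Zn²⁺/Zn is oxidized (anode).
E°cell = E°cat − E°an = −0.26 − (−0.76) = +0.50 V; n = 2.
Balancing gives 2 V3+(aq) + Zn(s) → 2 V2+(aq) + Zn2+(aq); hence Q = ([V2+(aq)]^2·[Zn2+(aq)]) / [V3+(aq)]^2 = 0.0429 (log Q = −1.367).
Applying E = E° − (RT ln10/nF)·log Q gives +0.50 − (0.0601/2)(−1.367) = +0.54 V.

+0.54 V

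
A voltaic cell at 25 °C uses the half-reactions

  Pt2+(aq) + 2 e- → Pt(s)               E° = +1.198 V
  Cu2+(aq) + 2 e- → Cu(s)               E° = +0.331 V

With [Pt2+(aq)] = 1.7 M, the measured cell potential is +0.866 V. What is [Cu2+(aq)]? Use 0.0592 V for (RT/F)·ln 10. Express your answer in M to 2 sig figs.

1.8 M

The Pt²⁺/Pt couple has the larger reduction potential, so it is the cathode: E°cell = +1.198 − (+0.331) = +0.867 V and n = 2.
Since E = E° − (0.0592/n)·log Q, log Q = n(E° − E)/0.0592 = 0.034.
Balancing electrons gives Pt2+(aq) + Cu(s) → Pt(s) + Cu2+(aq); thus Q = [Cu2+(aq)] / [Pt2+(aq)].
Substituting the known concentrations and solving, log [Cu2+(aq)] = 0.264 and [Cu2+(aq)] = 1.8 M.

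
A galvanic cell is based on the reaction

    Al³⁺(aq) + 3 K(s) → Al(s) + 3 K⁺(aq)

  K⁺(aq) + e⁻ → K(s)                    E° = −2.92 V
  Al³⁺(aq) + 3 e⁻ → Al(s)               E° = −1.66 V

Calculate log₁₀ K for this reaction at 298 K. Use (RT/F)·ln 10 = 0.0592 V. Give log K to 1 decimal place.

log K = 63.9

The Al³⁺/Al couple is reduced (cathode); E°cell = −1.66 − (−2.92) = +1.26 V with n = 3.
At equilibrium E = 0, so log K = nE°cell / 0.0592 = (3)(+1.26) / 0.0592 = 63.9.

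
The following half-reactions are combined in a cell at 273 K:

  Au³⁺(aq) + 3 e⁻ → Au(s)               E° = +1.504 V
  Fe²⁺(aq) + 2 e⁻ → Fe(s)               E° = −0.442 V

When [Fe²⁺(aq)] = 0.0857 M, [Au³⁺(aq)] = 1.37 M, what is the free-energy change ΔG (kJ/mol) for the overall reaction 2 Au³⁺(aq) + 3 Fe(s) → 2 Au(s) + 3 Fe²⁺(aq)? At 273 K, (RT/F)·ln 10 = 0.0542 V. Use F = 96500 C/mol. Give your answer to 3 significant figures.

The standard cell potential is +1.504 − (−0.442) = +1.946 V, with n = 6 electrons in the balanced equation.
The reaction quotient is [Fe²⁺(aq)]^3 / [Au³⁺(aq)]^2 = 0.000335; by Nernst, E = +1.946 − (0.0542/6)(−3.474) = +1.9774 V.
ΔG = −nFE = −(6)(96500)(+1.9774) J/mol = −1140 kJ/mol.

−1140 kJ/mol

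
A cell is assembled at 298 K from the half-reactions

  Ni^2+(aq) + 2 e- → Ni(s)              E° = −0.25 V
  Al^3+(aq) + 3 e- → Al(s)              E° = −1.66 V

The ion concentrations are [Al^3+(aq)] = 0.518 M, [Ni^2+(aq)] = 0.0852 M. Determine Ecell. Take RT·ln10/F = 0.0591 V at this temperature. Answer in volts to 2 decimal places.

Since E°(Ni²⁺/Ni) > E°(Al³⁺/Al), Ni²⁺/Ni serves as the cathode.
E°cell = −0.25 − (−1.66) = +1.41 V, with n = 6 electrons transferred.
For the overall reaction 3 Ni^2+(aq) + 2 Al(s) → 3 Ni(s) + 2 Al^3+(aq), Q = [Al^3+(aq)]^2 / [Ni^2+(aq)]^3 = 434, giving log Q = 2.637.
By the Nernst equation, E = +1.41 − (0.0591/6)·(2.637) = +1.38 V.

+1.38 V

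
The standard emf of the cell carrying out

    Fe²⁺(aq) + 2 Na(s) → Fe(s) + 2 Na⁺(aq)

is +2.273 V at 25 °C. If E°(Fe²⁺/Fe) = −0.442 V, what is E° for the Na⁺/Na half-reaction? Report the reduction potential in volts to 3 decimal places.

In the reaction as written the Fe²⁺/Fe couple is reduced (cathode) and Na⁺/Na is oxidized (anode), so E°cell = E°(Fe²⁺/Fe) − E°(Na⁺/Na).
E°(Na⁺/Na) = E°(cathode) − E°cell = −0.442 − (+2.273) = −2.715 V.

−2.715 V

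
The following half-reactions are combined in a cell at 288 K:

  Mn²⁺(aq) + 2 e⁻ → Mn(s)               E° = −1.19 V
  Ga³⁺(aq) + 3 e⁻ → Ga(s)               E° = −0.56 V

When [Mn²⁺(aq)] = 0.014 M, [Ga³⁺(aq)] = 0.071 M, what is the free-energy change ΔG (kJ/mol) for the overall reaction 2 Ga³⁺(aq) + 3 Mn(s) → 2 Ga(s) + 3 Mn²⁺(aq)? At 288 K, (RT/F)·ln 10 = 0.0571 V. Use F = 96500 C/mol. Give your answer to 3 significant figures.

−383 kJ/mol

With Ga³⁺/Ga reduced at the cathode, E°cell = −0.56 − (−1.19) = +0.63 V and n = 6.
Q = [Mn²⁺(aq)]^3 / [Ga³⁺(aq)]^2 = 0.000544, so log Q = −3.264 and E = +0.63 − (0.0571/6)(−3.264) = +0.6611 V.
ΔG = −nFE = −(6)(96500)(+0.6611) J/mol = −383 kJ/mol.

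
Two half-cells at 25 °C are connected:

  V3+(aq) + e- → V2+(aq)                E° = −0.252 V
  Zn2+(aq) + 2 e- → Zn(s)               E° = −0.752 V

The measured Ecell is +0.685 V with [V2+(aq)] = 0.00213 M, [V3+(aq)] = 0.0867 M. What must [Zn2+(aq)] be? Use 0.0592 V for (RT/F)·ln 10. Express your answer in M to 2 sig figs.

0.00093 M

With V³⁺/V²⁺ at the cathode and Zn²⁺/Zn at the anode, E°cell = −0.252 − (−0.752) = +0.500 V (n = 2).
From the Nernst equation, log Q = n(E° − E)/0.0592 = 2·(+0.500 − (+0.685))/0.0592 = −6.250.
For 2 V3+(aq) + Zn(s) → 2 V2+(aq) + Zn2+(aq), the reaction quotient is Q = ([V2+(aq)]^2·[Zn2+(aq)]) / [V3+(aq)]^2.
Solving for the unknown gives log [Zn2+(aq)] = −3.031, so [Zn2+(aq)] ≈ 0.00093 M.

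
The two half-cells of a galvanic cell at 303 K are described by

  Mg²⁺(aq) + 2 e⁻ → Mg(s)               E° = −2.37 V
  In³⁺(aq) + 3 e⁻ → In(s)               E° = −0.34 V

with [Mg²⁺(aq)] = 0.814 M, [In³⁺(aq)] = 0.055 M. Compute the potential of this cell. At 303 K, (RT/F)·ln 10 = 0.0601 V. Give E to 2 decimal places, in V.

+2.01 V

The In³⁺/In couple has the more positive E°, so it is the cathode; Mg²⁺/Mg is the anode.
The standard potential is −0.34 − (−2.37) = +2.03 V and the balanced reaction transfers n = 6 electrons.
For the overall reaction 2 In³⁺(aq) + 3 Mg(s) → 2 In(s) + 3 Mg²⁺(aq), Q = [Mg²⁺(aq)]^3 / [In³⁺(aq)]^2 = 178, giving log Q = 2.251.
By the Nernst equation, E = +2.03 − (0.0601/6)·(2.251) = +2.01 V.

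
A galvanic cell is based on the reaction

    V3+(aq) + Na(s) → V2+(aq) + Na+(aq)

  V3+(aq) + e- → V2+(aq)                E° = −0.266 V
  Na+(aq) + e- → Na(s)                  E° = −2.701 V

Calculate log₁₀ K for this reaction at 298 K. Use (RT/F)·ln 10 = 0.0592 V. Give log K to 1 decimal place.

log K = 41.1

The V³⁺/V²⁺ couple is reduced (cathode); E°cell = −0.266 − (−2.701) = +2.435 V with n = 1.
At equilibrium E = 0, so log K = nE°cell / 0.0592 = (1)(+2.435) / 0.0592 = 41.1.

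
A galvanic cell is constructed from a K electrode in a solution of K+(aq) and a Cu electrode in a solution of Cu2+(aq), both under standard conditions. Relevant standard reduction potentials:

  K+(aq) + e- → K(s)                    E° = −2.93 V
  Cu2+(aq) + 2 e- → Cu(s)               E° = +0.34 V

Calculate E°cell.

+3.27 V

The Cu²⁺/Cu couple has the higher E°, so Cu ion is reduced (cathode) and K is oxidized (anode).
E°cell = E°(cathode) − E°(anode) = +0.34 − (−2.93) = +3.27 V.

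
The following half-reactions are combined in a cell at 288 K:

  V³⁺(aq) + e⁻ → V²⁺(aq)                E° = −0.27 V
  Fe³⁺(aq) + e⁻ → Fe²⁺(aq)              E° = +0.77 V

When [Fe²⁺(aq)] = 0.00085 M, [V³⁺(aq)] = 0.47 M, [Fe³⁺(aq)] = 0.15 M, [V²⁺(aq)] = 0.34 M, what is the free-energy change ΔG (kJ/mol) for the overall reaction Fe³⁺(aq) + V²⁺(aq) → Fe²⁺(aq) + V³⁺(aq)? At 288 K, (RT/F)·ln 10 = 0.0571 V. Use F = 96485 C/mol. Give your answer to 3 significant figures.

−112 kJ/mol

The standard cell potential is +0.77 − (−0.27) = +1.04 V, with n = 1 electron in the balanced equation.
Q = ([Fe²⁺(aq)]·[V³⁺(aq)]) / ([Fe³⁺(aq)]·[V²⁺(aq)]) = 0.00783, so log Q = −2.106 and E = +1.04 − (0.0571/1)(−2.106) = +1.1603 V.
Finally ΔG = −nFE = −(1)(96485 C/mol)(+1.1603 V) = −112 kJ/mol.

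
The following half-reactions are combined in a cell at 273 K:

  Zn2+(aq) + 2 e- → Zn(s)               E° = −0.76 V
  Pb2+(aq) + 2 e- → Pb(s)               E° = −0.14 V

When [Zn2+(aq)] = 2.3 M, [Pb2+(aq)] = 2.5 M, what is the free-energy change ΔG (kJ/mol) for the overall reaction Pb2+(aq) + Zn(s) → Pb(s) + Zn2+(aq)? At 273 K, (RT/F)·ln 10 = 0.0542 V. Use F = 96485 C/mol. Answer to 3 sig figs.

−120 kJ/mol

With Pb²⁺/Pb reduced at the cathode, E°cell = −0.14 − (−0.76) = +0.62 V and n = 2.
Q = [Zn2+(aq)] / [Pb2+(aq)] = 0.92, so log Q = −0.036 and E = +0.62 − (0.0542/2)(−0.036) = +0.6210 V.
ΔG = −nFE = −(2)(96485)(+0.6210) J/mol = −120 kJ/mol.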